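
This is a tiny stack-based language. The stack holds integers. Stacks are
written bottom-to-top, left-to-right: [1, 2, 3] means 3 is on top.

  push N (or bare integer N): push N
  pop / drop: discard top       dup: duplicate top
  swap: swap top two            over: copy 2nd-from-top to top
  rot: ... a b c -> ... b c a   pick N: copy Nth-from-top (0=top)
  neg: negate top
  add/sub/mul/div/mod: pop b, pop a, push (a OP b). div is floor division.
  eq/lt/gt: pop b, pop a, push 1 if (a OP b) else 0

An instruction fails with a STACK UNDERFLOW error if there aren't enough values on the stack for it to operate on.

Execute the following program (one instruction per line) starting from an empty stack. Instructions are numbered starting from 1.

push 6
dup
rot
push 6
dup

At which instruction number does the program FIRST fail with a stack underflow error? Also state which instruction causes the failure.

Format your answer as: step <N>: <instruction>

Step 1 ('push 6'): stack = [6], depth = 1
Step 2 ('dup'): stack = [6, 6], depth = 2
Step 3 ('rot'): needs 3 value(s) but depth is 2 — STACK UNDERFLOW

Answer: step 3: rot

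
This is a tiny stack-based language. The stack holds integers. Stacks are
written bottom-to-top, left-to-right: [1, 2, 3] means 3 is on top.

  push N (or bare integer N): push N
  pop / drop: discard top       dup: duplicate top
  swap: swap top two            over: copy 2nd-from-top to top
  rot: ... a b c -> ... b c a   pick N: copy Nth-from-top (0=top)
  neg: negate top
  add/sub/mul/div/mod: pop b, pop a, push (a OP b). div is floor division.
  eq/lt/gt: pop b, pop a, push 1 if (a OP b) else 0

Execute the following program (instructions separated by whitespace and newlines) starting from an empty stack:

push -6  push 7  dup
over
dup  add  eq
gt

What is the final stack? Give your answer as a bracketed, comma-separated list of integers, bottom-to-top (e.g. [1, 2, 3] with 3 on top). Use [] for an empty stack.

Answer: [-6, 1]

Derivation:
After 'push -6': [-6]
After 'push 7': [-6, 7]
After 'dup': [-6, 7, 7]
After 'over': [-6, 7, 7, 7]
After 'dup': [-6, 7, 7, 7, 7]
After 'add': [-6, 7, 7, 14]
After 'eq': [-6, 7, 0]
After 'gt': [-6, 1]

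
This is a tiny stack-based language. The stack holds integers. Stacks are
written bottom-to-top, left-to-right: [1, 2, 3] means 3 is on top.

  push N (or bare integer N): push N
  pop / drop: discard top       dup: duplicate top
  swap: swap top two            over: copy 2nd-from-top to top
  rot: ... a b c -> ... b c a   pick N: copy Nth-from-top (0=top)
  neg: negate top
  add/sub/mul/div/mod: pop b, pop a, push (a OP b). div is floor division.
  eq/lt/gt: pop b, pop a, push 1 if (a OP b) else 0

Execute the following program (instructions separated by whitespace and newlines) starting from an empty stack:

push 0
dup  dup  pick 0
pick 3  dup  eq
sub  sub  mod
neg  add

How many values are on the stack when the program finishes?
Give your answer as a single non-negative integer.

Answer: 1

Derivation:
After 'push 0': stack = [0] (depth 1)
After 'dup': stack = [0, 0] (depth 2)
After 'dup': stack = [0, 0, 0] (depth 3)
After 'pick 0': stack = [0, 0, 0, 0] (depth 4)
After 'pick 3': stack = [0, 0, 0, 0, 0] (depth 5)
After 'dup': stack = [0, 0, 0, 0, 0, 0] (depth 6)
After 'eq': stack = [0, 0, 0, 0, 1] (depth 5)
After 'sub': stack = [0, 0, 0, -1] (depth 4)
After 'sub': stack = [0, 0, 1] (depth 3)
After 'mod': stack = [0, 0] (depth 2)
After 'neg': stack = [0, 0] (depth 2)
After 'add': stack = [0] (depth 1)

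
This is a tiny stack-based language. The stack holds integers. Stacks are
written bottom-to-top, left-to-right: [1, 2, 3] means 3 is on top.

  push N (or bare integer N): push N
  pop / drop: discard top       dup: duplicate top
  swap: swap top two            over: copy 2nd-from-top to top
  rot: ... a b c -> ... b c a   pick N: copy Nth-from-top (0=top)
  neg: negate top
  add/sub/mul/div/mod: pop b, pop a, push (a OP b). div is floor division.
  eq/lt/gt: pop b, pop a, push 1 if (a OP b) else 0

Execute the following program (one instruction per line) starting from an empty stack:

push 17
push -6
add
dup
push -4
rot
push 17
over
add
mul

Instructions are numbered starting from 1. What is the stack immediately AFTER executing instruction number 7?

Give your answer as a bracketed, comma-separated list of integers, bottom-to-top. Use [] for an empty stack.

Answer: [11, -4, 11, 17]

Derivation:
Step 1 ('push 17'): [17]
Step 2 ('push -6'): [17, -6]
Step 3 ('add'): [11]
Step 4 ('dup'): [11, 11]
Step 5 ('push -4'): [11, 11, -4]
Step 6 ('rot'): [11, -4, 11]
Step 7 ('push 17'): [11, -4, 11, 17]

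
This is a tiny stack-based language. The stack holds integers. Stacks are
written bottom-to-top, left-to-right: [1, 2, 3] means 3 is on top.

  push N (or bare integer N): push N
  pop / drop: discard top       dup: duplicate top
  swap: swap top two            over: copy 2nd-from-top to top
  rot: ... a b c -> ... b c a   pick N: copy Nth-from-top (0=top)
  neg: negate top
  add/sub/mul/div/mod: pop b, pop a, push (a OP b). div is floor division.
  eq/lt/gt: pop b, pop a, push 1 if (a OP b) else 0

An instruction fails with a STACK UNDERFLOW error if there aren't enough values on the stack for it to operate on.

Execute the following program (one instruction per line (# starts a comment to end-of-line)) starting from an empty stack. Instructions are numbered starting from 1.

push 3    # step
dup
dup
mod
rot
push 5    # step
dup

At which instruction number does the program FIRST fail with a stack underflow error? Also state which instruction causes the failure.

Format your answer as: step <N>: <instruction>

Answer: step 5: rot

Derivation:
Step 1 ('push 3'): stack = [3], depth = 1
Step 2 ('dup'): stack = [3, 3], depth = 2
Step 3 ('dup'): stack = [3, 3, 3], depth = 3
Step 4 ('mod'): stack = [3, 0], depth = 2
Step 5 ('rot'): needs 3 value(s) but depth is 2 — STACK UNDERFLOW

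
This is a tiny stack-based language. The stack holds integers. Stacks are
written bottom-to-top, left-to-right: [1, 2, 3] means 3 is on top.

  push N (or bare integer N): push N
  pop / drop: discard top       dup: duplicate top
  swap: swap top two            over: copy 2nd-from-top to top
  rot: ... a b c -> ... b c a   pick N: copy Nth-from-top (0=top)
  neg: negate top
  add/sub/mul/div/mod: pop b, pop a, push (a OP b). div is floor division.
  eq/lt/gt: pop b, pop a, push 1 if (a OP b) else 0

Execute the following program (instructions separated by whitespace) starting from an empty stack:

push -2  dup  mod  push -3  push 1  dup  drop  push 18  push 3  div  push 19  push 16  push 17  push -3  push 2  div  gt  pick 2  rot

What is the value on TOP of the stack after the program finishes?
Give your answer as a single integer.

After 'push -2': [-2]
After 'dup': [-2, -2]
After 'mod': [0]
After 'push -3': [0, -3]
After 'push 1': [0, -3, 1]
After 'dup': [0, -3, 1, 1]
After 'drop': [0, -3, 1]
After 'push 18': [0, -3, 1, 18]
After 'push 3': [0, -3, 1, 18, 3]
After 'div': [0, -3, 1, 6]
After 'push 19': [0, -3, 1, 6, 19]
After 'push 16': [0, -3, 1, 6, 19, 16]
After 'push 17': [0, -3, 1, 6, 19, 16, 17]
After 'push -3': [0, -3, 1, 6, 19, 16, 17, -3]
After 'push 2': [0, -3, 1, 6, 19, 16, 17, -3, 2]
After 'div': [0, -3, 1, 6, 19, 16, 17, -2]
After 'gt': [0, -3, 1, 6, 19, 16, 1]
After 'pick 2': [0, -3, 1, 6, 19, 16, 1, 19]
After 'rot': [0, -3, 1, 6, 19, 1, 19, 16]

Answer: 16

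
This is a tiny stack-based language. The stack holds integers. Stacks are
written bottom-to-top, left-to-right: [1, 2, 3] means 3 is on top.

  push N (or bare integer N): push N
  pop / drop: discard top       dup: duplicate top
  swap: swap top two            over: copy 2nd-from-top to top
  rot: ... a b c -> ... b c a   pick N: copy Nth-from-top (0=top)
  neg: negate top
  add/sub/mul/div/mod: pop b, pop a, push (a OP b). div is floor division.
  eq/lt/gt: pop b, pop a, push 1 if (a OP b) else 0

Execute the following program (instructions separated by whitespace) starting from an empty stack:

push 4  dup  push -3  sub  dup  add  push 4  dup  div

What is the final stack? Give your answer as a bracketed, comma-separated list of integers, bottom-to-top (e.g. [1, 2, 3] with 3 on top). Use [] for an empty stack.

Answer: [4, 14, 1]

Derivation:
After 'push 4': [4]
After 'dup': [4, 4]
After 'push -3': [4, 4, -3]
After 'sub': [4, 7]
After 'dup': [4, 7, 7]
After 'add': [4, 14]
After 'push 4': [4, 14, 4]
After 'dup': [4, 14, 4, 4]
After 'div': [4, 14, 1]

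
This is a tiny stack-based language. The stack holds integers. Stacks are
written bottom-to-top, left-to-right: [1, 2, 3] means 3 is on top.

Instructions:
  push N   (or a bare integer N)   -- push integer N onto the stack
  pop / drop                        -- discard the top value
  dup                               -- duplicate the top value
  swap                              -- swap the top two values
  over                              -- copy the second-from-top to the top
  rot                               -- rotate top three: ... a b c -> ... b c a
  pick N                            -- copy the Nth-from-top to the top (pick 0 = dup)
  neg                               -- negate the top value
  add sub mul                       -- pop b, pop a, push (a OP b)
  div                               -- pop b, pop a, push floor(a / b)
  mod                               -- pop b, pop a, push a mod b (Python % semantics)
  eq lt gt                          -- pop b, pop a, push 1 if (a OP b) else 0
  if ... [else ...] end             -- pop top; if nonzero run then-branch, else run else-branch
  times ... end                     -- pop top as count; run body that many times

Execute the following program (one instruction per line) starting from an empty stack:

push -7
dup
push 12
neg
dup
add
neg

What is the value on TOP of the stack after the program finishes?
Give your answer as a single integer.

Answer: 24

Derivation:
After 'push -7': [-7]
After 'dup': [-7, -7]
After 'push 12': [-7, -7, 12]
After 'neg': [-7, -7, -12]
After 'dup': [-7, -7, -12, -12]
After 'add': [-7, -7, -24]
After 'neg': [-7, -7, 24]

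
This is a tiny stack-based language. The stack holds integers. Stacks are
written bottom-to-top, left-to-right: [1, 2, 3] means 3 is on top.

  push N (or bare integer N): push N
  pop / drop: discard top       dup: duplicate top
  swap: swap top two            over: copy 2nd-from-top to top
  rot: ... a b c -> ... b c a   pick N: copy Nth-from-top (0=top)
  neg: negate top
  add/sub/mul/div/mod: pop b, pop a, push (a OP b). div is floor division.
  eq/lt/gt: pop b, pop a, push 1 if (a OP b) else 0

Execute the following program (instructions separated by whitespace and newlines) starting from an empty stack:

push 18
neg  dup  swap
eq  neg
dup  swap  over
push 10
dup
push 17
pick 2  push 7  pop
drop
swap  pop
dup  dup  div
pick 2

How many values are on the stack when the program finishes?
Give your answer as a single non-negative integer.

Answer: 7

Derivation:
After 'push 18': stack = [18] (depth 1)
After 'neg': stack = [-18] (depth 1)
After 'dup': stack = [-18, -18] (depth 2)
After 'swap': stack = [-18, -18] (depth 2)
After 'eq': stack = [1] (depth 1)
After 'neg': stack = [-1] (depth 1)
After 'dup': stack = [-1, -1] (depth 2)
After 'swap': stack = [-1, -1] (depth 2)
After 'over': stack = [-1, -1, -1] (depth 3)
After 'push 10': stack = [-1, -1, -1, 10] (depth 4)
  ...
After 'pick 2': stack = [-1, -1, -1, 10, 10, 17, 10] (depth 7)
After 'push 7': stack = [-1, -1, -1, 10, 10, 17, 10, 7] (depth 8)
After 'pop': stack = [-1, -1, -1, 10, 10, 17, 10] (depth 7)
After 'drop': stack = [-1, -1, -1, 10, 10, 17] (depth 6)
After 'swap': stack = [-1, -1, -1, 10, 17, 10] (depth 6)
After 'pop': stack = [-1, -1, -1, 10, 17] (depth 5)
After 'dup': stack = [-1, -1, -1, 10, 17, 17] (depth 6)
After 'dup': stack = [-1, -1, -1, 10, 17, 17, 17] (depth 7)
After 'div': stack = [-1, -1, -1, 10, 17, 1] (depth 6)
After 'pick 2': stack = [-1, -1, -1, 10, 17, 1, 10] (depth 7)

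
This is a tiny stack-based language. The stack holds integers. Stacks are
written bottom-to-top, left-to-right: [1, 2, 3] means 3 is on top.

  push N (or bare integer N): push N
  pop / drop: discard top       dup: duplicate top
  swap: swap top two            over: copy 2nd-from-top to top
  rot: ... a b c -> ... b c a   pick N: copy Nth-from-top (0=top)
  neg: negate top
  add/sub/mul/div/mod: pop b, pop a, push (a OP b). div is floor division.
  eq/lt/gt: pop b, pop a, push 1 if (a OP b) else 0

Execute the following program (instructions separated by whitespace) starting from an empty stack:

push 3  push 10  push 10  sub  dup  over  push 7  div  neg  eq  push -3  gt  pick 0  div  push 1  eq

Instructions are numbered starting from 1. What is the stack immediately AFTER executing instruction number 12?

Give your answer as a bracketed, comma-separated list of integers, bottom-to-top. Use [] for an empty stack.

Step 1 ('push 3'): [3]
Step 2 ('push 10'): [3, 10]
Step 3 ('push 10'): [3, 10, 10]
Step 4 ('sub'): [3, 0]
Step 5 ('dup'): [3, 0, 0]
Step 6 ('over'): [3, 0, 0, 0]
Step 7 ('push 7'): [3, 0, 0, 0, 7]
Step 8 ('div'): [3, 0, 0, 0]
Step 9 ('neg'): [3, 0, 0, 0]
Step 10 ('eq'): [3, 0, 1]
Step 11 ('push -3'): [3, 0, 1, -3]
Step 12 ('gt'): [3, 0, 1]

Answer: [3, 0, 1]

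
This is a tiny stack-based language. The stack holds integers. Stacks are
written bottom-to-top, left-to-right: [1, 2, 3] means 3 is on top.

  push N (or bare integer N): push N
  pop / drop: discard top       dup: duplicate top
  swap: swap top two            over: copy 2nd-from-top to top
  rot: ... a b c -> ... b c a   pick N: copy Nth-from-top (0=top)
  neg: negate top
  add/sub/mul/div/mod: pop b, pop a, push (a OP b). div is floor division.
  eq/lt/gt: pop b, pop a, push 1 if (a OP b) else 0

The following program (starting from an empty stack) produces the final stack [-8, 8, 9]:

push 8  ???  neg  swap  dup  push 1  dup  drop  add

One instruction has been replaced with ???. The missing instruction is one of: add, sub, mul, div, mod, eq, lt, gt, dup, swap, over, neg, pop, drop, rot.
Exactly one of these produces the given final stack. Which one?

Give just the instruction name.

Stack before ???: [8]
Stack after ???:  [8, 8]
The instruction that transforms [8] -> [8, 8] is: dup

Answer: dup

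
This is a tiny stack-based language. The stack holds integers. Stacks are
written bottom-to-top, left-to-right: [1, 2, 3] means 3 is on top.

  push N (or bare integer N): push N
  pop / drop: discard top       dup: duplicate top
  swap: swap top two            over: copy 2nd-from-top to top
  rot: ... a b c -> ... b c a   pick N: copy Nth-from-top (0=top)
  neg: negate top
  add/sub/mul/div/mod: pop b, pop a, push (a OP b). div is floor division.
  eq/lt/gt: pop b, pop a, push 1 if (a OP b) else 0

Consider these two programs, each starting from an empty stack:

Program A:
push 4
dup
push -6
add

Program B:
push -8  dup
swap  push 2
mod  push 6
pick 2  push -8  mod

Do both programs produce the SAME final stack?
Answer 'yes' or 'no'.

Program A trace:
  After 'push 4': [4]
  After 'dup': [4, 4]
  After 'push -6': [4, 4, -6]
  After 'add': [4, -2]
Program A final stack: [4, -2]

Program B trace:
  After 'push -8': [-8]
  After 'dup': [-8, -8]
  After 'swap': [-8, -8]
  After 'push 2': [-8, -8, 2]
  After 'mod': [-8, 0]
  After 'push 6': [-8, 0, 6]
  After 'pick 2': [-8, 0, 6, -8]
  After 'push -8': [-8, 0, 6, -8, -8]
  After 'mod': [-8, 0, 6, 0]
Program B final stack: [-8, 0, 6, 0]
Same: no

Answer: no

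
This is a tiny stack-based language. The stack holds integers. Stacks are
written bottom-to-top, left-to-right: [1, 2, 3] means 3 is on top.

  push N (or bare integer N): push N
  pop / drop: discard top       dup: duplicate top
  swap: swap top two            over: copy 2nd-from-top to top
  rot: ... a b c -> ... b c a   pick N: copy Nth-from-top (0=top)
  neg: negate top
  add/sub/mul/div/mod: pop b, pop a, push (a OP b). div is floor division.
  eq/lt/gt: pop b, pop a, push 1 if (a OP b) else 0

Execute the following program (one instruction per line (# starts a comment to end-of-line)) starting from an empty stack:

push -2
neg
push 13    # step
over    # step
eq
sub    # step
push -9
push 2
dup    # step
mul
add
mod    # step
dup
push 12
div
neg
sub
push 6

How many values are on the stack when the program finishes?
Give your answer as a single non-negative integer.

Answer: 2

Derivation:
After 'push -2': stack = [-2] (depth 1)
After 'neg': stack = [2] (depth 1)
After 'push 13': stack = [2, 13] (depth 2)
After 'over': stack = [2, 13, 2] (depth 3)
After 'eq': stack = [2, 0] (depth 2)
After 'sub': stack = [2] (depth 1)
After 'push -9': stack = [2, -9] (depth 2)
After 'push 2': stack = [2, -9, 2] (depth 3)
After 'dup': stack = [2, -9, 2, 2] (depth 4)
After 'mul': stack = [2, -9, 4] (depth 3)
After 'add': stack = [2, -5] (depth 2)
After 'mod': stack = [-3] (depth 1)
After 'dup': stack = [-3, -3] (depth 2)
After 'push 12': stack = [-3, -3, 12] (depth 3)
After 'div': stack = [-3, -1] (depth 2)
After 'neg': stack = [-3, 1] (depth 2)
After 'sub': stack = [-4] (depth 1)
After 'push 6': stack = [-4, 6] (depth 2)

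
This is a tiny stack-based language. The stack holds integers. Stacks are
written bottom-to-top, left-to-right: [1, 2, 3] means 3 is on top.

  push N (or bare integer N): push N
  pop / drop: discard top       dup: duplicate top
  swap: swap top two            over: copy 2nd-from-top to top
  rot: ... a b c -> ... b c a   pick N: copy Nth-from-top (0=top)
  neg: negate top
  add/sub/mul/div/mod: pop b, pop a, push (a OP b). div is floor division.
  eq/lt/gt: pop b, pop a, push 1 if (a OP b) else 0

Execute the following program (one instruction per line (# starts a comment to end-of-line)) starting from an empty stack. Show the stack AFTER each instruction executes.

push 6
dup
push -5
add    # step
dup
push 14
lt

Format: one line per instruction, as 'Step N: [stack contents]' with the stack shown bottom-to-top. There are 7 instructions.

Step 1: [6]
Step 2: [6, 6]
Step 3: [6, 6, -5]
Step 4: [6, 1]
Step 5: [6, 1, 1]
Step 6: [6, 1, 1, 14]
Step 7: [6, 1, 1]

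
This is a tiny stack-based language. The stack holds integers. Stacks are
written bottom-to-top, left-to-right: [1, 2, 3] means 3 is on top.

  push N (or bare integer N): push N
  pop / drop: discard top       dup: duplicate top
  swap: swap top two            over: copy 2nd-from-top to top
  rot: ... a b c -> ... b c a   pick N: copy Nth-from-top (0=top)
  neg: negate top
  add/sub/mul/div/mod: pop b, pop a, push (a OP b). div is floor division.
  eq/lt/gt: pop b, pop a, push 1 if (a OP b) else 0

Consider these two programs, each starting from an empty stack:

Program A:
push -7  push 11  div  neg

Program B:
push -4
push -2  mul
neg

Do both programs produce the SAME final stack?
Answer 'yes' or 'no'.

Answer: no

Derivation:
Program A trace:
  After 'push -7': [-7]
  After 'push 11': [-7, 11]
  After 'div': [-1]
  After 'neg': [1]
Program A final stack: [1]

Program B trace:
  After 'push -4': [-4]
  After 'push -2': [-4, -2]
  After 'mul': [8]
  After 'neg': [-8]
Program B final stack: [-8]
Same: no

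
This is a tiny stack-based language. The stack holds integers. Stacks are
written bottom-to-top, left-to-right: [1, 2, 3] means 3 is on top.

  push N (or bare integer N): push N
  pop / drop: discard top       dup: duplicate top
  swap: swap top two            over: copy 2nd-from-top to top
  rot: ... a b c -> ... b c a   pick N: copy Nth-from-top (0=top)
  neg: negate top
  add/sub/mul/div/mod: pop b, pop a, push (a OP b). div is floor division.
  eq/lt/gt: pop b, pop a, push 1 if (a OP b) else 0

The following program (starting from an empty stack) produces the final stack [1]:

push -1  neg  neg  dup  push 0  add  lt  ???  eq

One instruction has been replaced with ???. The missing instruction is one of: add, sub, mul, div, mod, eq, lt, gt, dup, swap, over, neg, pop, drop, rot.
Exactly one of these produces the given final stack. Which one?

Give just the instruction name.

Stack before ???: [0]
Stack after ???:  [0, 0]
The instruction that transforms [0] -> [0, 0] is: dup

Answer: dup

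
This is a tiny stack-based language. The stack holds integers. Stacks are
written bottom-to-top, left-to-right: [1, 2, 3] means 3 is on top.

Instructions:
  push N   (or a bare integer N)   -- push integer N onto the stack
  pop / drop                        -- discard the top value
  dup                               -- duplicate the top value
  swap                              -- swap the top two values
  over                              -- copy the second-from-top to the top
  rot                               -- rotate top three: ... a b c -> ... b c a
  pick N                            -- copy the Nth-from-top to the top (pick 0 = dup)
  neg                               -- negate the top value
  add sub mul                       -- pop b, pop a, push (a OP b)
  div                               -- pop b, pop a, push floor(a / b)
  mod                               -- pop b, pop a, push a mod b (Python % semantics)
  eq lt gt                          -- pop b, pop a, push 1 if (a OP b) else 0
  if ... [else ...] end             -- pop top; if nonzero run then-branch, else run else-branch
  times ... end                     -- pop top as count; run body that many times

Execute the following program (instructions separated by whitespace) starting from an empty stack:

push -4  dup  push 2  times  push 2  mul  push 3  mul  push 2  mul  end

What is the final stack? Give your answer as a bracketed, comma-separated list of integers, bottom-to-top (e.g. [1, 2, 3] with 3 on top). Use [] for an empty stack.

Answer: [-4, -576]

Derivation:
After 'push -4': [-4]
After 'dup': [-4, -4]
After 'push 2': [-4, -4, 2]
After 'times': [-4, -4]
After 'push 2': [-4, -4, 2]
After 'mul': [-4, -8]
After 'push 3': [-4, -8, 3]
After 'mul': [-4, -24]
After 'push 2': [-4, -24, 2]
After 'mul': [-4, -48]
After 'push 2': [-4, -48, 2]
After 'mul': [-4, -96]
After 'push 3': [-4, -96, 3]
After 'mul': [-4, -288]
After 'push 2': [-4, -288, 2]
After 'mul': [-4, -576]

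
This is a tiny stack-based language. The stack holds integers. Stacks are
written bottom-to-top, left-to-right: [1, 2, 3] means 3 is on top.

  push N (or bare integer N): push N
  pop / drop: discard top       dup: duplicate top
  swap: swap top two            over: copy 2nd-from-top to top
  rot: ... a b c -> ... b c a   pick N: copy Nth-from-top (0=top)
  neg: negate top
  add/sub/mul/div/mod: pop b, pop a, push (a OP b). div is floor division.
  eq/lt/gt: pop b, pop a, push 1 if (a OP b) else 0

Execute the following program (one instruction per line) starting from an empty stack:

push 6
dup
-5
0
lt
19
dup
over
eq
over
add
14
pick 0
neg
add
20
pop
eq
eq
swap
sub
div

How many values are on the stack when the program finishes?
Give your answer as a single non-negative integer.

After 'push 6': stack = [6] (depth 1)
After 'dup': stack = [6, 6] (depth 2)
After 'push -5': stack = [6, 6, -5] (depth 3)
After 'push 0': stack = [6, 6, -5, 0] (depth 4)
After 'lt': stack = [6, 6, 1] (depth 3)
After 'push 19': stack = [6, 6, 1, 19] (depth 4)
After 'dup': stack = [6, 6, 1, 19, 19] (depth 5)
After 'over': stack = [6, 6, 1, 19, 19, 19] (depth 6)
After 'eq': stack = [6, 6, 1, 19, 1] (depth 5)
After 'over': stack = [6, 6, 1, 19, 1, 19] (depth 6)
  ...
After 'pick 0': stack = [6, 6, 1, 19, 20, 14, 14] (depth 7)
After 'neg': stack = [6, 6, 1, 19, 20, 14, -14] (depth 7)
After 'add': stack = [6, 6, 1, 19, 20, 0] (depth 6)
After 'push 20': stack = [6, 6, 1, 19, 20, 0, 20] (depth 7)
After 'pop': stack = [6, 6, 1, 19, 20, 0] (depth 6)
After 'eq': stack = [6, 6, 1, 19, 0] (depth 5)
After 'eq': stack = [6, 6, 1, 0] (depth 4)
After 'swap': stack = [6, 6, 0, 1] (depth 4)
After 'sub': stack = [6, 6, -1] (depth 3)
After 'div': stack = [6, -6] (depth 2)

Answer: 2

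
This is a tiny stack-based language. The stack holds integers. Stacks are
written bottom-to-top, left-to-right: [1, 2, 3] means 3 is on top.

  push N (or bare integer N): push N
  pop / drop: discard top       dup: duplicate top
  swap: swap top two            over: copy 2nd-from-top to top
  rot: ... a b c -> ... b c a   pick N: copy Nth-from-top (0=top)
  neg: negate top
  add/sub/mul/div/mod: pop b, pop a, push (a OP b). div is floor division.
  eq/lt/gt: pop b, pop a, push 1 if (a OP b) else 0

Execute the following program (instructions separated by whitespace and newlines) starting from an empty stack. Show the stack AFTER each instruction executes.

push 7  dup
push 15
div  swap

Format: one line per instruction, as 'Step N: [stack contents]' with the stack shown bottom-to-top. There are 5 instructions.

Step 1: [7]
Step 2: [7, 7]
Step 3: [7, 7, 15]
Step 4: [7, 0]
Step 5: [0, 7]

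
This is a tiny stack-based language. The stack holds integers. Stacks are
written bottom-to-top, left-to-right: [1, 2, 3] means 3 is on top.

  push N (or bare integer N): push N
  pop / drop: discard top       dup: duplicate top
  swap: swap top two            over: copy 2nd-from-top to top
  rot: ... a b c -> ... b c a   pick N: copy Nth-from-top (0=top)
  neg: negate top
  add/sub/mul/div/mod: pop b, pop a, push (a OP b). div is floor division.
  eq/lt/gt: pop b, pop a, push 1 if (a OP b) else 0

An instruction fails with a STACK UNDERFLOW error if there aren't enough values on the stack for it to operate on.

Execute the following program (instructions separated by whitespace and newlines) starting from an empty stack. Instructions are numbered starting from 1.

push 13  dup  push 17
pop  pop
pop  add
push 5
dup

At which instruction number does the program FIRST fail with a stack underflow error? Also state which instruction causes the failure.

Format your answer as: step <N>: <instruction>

Step 1 ('push 13'): stack = [13], depth = 1
Step 2 ('dup'): stack = [13, 13], depth = 2
Step 3 ('push 17'): stack = [13, 13, 17], depth = 3
Step 4 ('pop'): stack = [13, 13], depth = 2
Step 5 ('pop'): stack = [13], depth = 1
Step 6 ('pop'): stack = [], depth = 0
Step 7 ('add'): needs 2 value(s) but depth is 0 — STACK UNDERFLOW

Answer: step 7: add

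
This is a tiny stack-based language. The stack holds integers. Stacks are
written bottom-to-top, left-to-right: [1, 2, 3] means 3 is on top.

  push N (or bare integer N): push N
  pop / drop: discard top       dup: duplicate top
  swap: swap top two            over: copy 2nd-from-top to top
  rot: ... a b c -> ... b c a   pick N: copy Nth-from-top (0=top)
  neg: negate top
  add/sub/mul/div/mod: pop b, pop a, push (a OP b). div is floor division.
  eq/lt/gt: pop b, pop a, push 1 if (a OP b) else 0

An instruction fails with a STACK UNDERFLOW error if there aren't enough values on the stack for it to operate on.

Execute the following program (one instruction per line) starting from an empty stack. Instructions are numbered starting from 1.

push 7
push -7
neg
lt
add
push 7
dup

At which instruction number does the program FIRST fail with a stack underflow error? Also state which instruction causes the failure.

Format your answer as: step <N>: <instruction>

Answer: step 5: add

Derivation:
Step 1 ('push 7'): stack = [7], depth = 1
Step 2 ('push -7'): stack = [7, -7], depth = 2
Step 3 ('neg'): stack = [7, 7], depth = 2
Step 4 ('lt'): stack = [0], depth = 1
Step 5 ('add'): needs 2 value(s) but depth is 1 — STACK UNDERFLOW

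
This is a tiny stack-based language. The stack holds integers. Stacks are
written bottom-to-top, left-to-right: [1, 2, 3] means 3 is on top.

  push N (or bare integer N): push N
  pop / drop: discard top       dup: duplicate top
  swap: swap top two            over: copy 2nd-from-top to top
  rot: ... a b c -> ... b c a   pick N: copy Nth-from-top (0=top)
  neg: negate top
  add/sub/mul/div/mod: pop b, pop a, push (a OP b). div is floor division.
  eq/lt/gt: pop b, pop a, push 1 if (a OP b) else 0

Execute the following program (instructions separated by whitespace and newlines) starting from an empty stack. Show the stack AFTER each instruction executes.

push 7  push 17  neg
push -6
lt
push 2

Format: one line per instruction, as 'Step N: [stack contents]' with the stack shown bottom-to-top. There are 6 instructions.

Step 1: [7]
Step 2: [7, 17]
Step 3: [7, -17]
Step 4: [7, -17, -6]
Step 5: [7, 1]
Step 6: [7, 1, 2]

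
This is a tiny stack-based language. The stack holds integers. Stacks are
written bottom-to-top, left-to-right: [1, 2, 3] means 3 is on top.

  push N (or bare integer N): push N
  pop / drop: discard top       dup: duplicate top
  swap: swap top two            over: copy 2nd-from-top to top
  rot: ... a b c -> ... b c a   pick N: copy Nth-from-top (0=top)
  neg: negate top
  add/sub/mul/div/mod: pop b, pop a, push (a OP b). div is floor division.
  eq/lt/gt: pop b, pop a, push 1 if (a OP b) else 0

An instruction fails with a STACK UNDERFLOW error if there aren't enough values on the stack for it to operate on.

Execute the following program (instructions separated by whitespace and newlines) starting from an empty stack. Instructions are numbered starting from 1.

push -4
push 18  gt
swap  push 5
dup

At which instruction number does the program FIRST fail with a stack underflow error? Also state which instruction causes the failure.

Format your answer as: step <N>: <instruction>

Answer: step 4: swap

Derivation:
Step 1 ('push -4'): stack = [-4], depth = 1
Step 2 ('push 18'): stack = [-4, 18], depth = 2
Step 3 ('gt'): stack = [0], depth = 1
Step 4 ('swap'): needs 2 value(s) but depth is 1 — STACK UNDERFLOW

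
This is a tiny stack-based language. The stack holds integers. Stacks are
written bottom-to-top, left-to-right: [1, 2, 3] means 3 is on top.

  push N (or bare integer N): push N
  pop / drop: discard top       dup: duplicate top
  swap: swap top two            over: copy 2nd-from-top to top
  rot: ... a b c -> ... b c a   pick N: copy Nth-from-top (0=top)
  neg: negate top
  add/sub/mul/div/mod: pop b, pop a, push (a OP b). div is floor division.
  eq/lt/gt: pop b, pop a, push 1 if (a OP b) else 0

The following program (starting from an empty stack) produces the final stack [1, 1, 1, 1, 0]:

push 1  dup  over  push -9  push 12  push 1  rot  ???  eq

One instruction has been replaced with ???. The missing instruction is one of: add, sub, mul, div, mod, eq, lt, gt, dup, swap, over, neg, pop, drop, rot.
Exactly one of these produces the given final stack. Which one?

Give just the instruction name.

Answer: rot

Derivation:
Stack before ???: [1, 1, 1, 12, 1, -9]
Stack after ???:  [1, 1, 1, 1, -9, 12]
The instruction that transforms [1, 1, 1, 12, 1, -9] -> [1, 1, 1, 1, -9, 12] is: rot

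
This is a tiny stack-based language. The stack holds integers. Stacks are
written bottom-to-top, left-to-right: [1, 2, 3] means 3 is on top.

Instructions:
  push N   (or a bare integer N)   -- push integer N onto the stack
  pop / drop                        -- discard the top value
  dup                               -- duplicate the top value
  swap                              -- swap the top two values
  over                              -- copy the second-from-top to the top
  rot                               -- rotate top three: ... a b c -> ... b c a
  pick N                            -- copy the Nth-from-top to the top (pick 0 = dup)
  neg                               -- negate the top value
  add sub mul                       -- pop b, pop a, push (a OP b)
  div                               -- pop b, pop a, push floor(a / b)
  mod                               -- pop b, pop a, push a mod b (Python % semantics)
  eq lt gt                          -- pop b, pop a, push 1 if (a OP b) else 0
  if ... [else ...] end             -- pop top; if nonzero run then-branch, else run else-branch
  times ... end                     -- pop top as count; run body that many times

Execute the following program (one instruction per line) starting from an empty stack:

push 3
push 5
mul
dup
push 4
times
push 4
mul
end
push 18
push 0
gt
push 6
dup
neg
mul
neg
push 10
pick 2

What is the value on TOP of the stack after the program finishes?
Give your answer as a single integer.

Answer: 1

Derivation:
After 'push 3': [3]
After 'push 5': [3, 5]
After 'mul': [15]
After 'dup': [15, 15]
After 'push 4': [15, 15, 4]
After 'times': [15, 15]
After 'push 4': [15, 15, 4]
After 'mul': [15, 60]
After 'push 4': [15, 60, 4]
After 'mul': [15, 240]
  ...
After 'push 18': [15, 3840, 18]
After 'push 0': [15, 3840, 18, 0]
After 'gt': [15, 3840, 1]
After 'push 6': [15, 3840, 1, 6]
After 'dup': [15, 3840, 1, 6, 6]
After 'neg': [15, 3840, 1, 6, -6]
After 'mul': [15, 3840, 1, -36]
After 'neg': [15, 3840, 1, 36]
After 'push 10': [15, 3840, 1, 36, 10]
After 'pick 2': [15, 3840, 1, 36, 10, 1]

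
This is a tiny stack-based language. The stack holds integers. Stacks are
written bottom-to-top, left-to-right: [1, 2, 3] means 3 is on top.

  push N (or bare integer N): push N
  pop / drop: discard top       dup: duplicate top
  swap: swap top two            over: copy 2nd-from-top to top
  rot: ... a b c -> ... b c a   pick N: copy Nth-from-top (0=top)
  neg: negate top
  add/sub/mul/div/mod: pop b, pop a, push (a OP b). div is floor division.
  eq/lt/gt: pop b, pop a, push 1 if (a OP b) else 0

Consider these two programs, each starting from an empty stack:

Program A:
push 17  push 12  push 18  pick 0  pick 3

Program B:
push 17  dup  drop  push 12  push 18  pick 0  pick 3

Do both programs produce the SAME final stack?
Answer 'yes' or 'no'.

Answer: yes

Derivation:
Program A trace:
  After 'push 17': [17]
  After 'push 12': [17, 12]
  After 'push 18': [17, 12, 18]
  After 'pick 0': [17, 12, 18, 18]
  After 'pick 3': [17, 12, 18, 18, 17]
Program A final stack: [17, 12, 18, 18, 17]

Program B trace:
  After 'push 17': [17]
  After 'dup': [17, 17]
  After 'drop': [17]
  After 'push 12': [17, 12]
  After 'push 18': [17, 12, 18]
  After 'pick 0': [17, 12, 18, 18]
  After 'pick 3': [17, 12, 18, 18, 17]
Program B final stack: [17, 12, 18, 18, 17]
Same: yes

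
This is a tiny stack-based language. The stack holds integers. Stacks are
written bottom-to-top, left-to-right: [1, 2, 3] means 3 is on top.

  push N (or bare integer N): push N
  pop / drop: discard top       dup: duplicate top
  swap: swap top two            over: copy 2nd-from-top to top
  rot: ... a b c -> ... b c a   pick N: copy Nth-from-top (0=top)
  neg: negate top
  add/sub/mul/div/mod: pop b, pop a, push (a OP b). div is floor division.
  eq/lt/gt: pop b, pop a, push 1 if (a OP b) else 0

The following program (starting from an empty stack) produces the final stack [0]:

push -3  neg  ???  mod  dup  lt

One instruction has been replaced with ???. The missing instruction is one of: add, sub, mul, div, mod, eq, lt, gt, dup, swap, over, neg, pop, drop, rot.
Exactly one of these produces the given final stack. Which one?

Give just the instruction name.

Answer: dup

Derivation:
Stack before ???: [3]
Stack after ???:  [3, 3]
The instruction that transforms [3] -> [3, 3] is: dup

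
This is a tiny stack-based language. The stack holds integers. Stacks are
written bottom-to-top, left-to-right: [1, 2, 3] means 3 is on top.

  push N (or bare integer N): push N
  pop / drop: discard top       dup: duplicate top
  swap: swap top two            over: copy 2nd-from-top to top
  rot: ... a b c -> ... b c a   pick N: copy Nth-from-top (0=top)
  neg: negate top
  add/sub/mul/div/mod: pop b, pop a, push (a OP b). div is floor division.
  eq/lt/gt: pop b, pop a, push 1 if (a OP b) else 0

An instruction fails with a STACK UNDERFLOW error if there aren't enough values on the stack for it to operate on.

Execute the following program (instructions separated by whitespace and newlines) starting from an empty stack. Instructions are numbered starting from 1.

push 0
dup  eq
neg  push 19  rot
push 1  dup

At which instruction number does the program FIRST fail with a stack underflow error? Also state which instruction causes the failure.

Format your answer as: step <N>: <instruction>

Step 1 ('push 0'): stack = [0], depth = 1
Step 2 ('dup'): stack = [0, 0], depth = 2
Step 3 ('eq'): stack = [1], depth = 1
Step 4 ('neg'): stack = [-1], depth = 1
Step 5 ('push 19'): stack = [-1, 19], depth = 2
Step 6 ('rot'): needs 3 value(s) but depth is 2 — STACK UNDERFLOW

Answer: step 6: rot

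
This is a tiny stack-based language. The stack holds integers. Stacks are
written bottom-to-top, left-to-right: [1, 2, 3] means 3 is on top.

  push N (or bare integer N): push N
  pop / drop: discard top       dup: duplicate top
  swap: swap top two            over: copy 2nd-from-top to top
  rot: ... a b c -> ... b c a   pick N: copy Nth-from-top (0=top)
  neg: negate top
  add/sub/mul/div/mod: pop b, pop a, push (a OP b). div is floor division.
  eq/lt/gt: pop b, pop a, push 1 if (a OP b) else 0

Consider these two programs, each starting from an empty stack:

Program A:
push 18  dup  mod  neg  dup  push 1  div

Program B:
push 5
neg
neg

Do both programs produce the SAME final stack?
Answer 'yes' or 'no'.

Answer: no

Derivation:
Program A trace:
  After 'push 18': [18]
  After 'dup': [18, 18]
  After 'mod': [0]
  After 'neg': [0]
  After 'dup': [0, 0]
  After 'push 1': [0, 0, 1]
  After 'div': [0, 0]
Program A final stack: [0, 0]

Program B trace:
  After 'push 5': [5]
  After 'neg': [-5]
  After 'neg': [5]
Program B final stack: [5]
Same: no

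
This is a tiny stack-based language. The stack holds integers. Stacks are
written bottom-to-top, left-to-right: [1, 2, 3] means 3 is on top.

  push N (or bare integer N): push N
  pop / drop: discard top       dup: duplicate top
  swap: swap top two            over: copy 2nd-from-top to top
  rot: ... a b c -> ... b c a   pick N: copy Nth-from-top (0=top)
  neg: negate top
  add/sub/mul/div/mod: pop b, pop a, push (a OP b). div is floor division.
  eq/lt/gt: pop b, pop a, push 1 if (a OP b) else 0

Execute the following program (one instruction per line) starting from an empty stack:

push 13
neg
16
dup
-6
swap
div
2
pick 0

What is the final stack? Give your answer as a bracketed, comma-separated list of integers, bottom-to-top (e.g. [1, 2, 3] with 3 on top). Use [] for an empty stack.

After 'push 13': [13]
After 'neg': [-13]
After 'push 16': [-13, 16]
After 'dup': [-13, 16, 16]
After 'push -6': [-13, 16, 16, -6]
After 'swap': [-13, 16, -6, 16]
After 'div': [-13, 16, -1]
After 'push 2': [-13, 16, -1, 2]
After 'pick 0': [-13, 16, -1, 2, 2]

Answer: [-13, 16, -1, 2, 2]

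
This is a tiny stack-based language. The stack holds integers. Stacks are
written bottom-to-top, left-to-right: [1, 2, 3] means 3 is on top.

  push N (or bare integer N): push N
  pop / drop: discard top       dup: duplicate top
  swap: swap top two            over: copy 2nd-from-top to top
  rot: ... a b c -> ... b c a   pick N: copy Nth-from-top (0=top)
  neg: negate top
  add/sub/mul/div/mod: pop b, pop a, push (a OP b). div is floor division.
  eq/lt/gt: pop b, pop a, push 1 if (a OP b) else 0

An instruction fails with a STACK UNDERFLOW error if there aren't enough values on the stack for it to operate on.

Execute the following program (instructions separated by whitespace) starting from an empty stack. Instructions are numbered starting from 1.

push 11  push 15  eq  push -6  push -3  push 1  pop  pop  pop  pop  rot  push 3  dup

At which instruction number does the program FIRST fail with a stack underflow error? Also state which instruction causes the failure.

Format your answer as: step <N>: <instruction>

Answer: step 11: rot

Derivation:
Step 1 ('push 11'): stack = [11], depth = 1
Step 2 ('push 15'): stack = [11, 15], depth = 2
Step 3 ('eq'): stack = [0], depth = 1
Step 4 ('push -6'): stack = [0, -6], depth = 2
Step 5 ('push -3'): stack = [0, -6, -3], depth = 3
Step 6 ('push 1'): stack = [0, -6, -3, 1], depth = 4
Step 7 ('pop'): stack = [0, -6, -3], depth = 3
Step 8 ('pop'): stack = [0, -6], depth = 2
Step 9 ('pop'): stack = [0], depth = 1
Step 10 ('pop'): stack = [], depth = 0
Step 11 ('rot'): needs 3 value(s) but depth is 0 — STACK UNDERFLOW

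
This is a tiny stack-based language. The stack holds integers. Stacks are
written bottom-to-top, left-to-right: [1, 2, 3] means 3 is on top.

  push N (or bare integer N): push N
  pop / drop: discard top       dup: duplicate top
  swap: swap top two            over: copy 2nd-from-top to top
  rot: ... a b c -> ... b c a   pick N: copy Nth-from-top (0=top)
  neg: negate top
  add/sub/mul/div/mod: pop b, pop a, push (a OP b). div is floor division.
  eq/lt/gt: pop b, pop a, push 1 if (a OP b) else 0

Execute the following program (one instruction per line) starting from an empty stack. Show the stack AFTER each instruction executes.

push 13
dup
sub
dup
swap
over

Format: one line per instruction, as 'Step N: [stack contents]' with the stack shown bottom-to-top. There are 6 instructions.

Step 1: [13]
Step 2: [13, 13]
Step 3: [0]
Step 4: [0, 0]
Step 5: [0, 0]
Step 6: [0, 0, 0]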